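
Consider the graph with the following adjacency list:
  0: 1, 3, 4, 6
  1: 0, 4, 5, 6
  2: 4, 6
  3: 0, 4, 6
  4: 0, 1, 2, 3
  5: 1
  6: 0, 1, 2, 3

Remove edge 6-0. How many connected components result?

1

6 and 0 are still connected via 6-3-0, so the component count stays at 1.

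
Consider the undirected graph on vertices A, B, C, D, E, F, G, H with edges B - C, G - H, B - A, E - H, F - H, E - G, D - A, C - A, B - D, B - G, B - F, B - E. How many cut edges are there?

The edges on the cycle B-D-A-B are not bridges since each lies on that cycle.
Every edge lies on some cycle, so there are no bridges.

0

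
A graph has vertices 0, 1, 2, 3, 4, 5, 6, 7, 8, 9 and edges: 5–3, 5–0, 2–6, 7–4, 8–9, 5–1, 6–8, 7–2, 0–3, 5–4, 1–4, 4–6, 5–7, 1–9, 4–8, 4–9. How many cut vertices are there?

Removing 5 increases the component count from 1 to 2, so 5 is a cut vertex.
By contrast removing 1 leaves 1 component; it is not a cut vertex. No other vertex is a cut vertex either.

1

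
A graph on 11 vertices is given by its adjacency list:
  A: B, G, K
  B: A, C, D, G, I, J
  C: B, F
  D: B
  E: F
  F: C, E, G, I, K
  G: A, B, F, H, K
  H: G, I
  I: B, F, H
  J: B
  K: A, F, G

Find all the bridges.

The edges on the cycle G-B-C-F-G are not bridges since each lies on that cycle.
But removing J-B disconnects J from B; removing E-F disconnects E from F; removing D-B disconnects D from B — these are bridges.

B-D, B-J, E-F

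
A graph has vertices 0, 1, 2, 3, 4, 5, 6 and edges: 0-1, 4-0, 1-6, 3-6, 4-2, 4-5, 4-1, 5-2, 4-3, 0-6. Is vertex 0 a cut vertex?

Deleting 0 leaves 1 component (was 1) (its neighbors 1, 4, 6 remain connected to each other), so 0 is not a cut vertex.

No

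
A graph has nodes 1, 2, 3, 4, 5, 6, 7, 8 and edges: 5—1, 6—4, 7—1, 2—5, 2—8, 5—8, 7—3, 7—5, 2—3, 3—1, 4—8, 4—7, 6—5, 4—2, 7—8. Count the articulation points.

Removing 3, for instance, still leaves 1 component. No single vertex removal increases the component count — the graph has no articulation points.

0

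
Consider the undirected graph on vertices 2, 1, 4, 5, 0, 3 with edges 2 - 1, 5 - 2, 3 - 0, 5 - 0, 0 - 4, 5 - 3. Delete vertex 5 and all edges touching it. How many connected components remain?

With 5 gone, the remaining components are: {1, 2}; {0, 3, 4}.
That is 2 components.

2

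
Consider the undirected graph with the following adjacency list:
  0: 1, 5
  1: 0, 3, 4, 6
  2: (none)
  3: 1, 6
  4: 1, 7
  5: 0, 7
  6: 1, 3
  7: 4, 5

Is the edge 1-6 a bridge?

No

After removing 1-6, the path 1-3-6 still connects them, so the edge is not a bridge.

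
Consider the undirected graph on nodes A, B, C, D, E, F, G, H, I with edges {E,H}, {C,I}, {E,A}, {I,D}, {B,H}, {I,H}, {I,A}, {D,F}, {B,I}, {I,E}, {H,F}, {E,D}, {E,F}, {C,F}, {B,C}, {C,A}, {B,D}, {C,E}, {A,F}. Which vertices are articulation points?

Removing D, for instance, still leaves 2 components. No single vertex removal increases the component count — the graph has no articulation points.

none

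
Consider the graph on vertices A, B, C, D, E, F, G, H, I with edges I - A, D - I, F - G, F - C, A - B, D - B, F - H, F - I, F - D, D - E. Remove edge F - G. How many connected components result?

2

Before removal there is 1 component.
F - G is a bridge — removing it separates F's side from G's side.
After removal: 2 components.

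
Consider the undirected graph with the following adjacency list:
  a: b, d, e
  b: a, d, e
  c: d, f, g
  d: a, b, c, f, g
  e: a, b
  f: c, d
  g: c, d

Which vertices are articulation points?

Removing d increases the component count from 1 to 2, so d is a cut vertex.
By contrast removing c leaves 1 component; it is not a cut vertex. No other vertex is a cut vertex either.

d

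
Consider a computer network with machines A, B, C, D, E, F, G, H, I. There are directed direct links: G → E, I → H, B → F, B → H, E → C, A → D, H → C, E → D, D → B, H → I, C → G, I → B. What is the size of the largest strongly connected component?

7

{B, C, D, E, G, H, I} are all mutually reachable — one SCC of size 7.
{A} is an SCC by itself.
{F} is an SCC by itself.
The largest has 7 vertices.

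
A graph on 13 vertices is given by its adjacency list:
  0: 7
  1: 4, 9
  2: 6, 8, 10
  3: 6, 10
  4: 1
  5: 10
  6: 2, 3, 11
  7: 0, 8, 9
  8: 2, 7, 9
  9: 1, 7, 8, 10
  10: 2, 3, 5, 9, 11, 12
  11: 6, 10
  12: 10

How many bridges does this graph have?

5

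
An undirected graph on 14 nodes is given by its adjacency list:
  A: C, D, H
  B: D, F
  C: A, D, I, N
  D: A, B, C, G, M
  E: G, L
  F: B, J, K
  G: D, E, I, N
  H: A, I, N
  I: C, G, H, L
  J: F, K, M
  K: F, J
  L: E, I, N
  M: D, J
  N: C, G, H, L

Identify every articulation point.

Removing D increases the component count from 1 to 2, so D is a cut vertex.
By contrast removing I leaves 1 component; it is not a cut vertex. No other vertex is a cut vertex either.

D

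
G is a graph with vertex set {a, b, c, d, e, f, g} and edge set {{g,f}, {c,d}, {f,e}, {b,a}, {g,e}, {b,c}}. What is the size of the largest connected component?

4

Starting from e we can reach e, f, g. That is one component of size 3.
Starting from a we can reach a, b, c, d. That is one component of size 4.
The largest has 4 vertices.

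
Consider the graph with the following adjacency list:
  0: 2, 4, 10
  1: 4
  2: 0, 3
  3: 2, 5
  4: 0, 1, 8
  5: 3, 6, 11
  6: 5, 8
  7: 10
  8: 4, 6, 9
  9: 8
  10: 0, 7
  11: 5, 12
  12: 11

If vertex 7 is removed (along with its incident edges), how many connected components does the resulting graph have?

With 7 gone, the remaining components are: {0, 1, 2, 3, 4, 5, 6, 8, 9, 10, 11, 12}.
That is 1 component.

1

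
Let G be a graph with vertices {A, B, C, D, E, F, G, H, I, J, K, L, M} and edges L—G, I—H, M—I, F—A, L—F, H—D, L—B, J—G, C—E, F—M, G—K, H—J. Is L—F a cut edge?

No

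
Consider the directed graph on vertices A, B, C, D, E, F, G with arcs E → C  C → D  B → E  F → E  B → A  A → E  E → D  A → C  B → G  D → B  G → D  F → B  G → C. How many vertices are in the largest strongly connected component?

6

{A, B, C, D, E, G} are all mutually reachable — one SCC of size 6.
{F} is an SCC by itself.
The largest has 6 vertices.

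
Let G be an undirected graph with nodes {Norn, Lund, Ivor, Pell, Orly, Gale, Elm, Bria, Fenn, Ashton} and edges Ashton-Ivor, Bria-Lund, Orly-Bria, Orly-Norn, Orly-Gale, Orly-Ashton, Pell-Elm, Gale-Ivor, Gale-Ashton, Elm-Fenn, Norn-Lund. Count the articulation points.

Removing Elm increases the component count from 2 to 3, so Elm is a cut vertex.
Removing Orly increases the component count from 2 to 3, so Orly is a cut vertex.
By contrast removing Pell leaves 2 components; it is not a cut vertex. No other vertex is a cut vertex either.

2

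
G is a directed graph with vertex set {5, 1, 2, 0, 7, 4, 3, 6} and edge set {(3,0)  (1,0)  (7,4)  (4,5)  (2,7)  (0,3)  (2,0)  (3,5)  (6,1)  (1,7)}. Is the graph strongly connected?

No

There is no directed path from 3 to 4, so the graph is not strongly connected.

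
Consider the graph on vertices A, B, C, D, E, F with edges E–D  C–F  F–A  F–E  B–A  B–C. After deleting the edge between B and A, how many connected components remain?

B and A are still connected via B-C-F-A, so the component count stays at 1.

1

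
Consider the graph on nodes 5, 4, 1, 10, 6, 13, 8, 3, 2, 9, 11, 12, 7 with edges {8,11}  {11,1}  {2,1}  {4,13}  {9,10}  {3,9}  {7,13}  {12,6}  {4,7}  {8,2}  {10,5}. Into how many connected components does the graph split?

Starting from 6 we can reach 6, 12. That is one component of size 2.
Starting from 4 we can reach 4, 7, 13. That is one component of size 3.
Starting from 3 we can reach 3, 5, 9, 10. That is one component of size 4.
Starting from 1 we can reach 1, 2, 8, 11. That is one component of size 4.
Total: 4 components.

4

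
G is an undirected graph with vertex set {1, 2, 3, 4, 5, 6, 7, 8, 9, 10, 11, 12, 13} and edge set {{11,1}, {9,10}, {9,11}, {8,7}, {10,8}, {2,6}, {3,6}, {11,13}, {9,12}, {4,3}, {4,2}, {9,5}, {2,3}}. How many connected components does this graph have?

Starting from 2 we can reach 2, 3, 4, 6. That is one component of size 4.
Starting from 1 we can reach 1, 5, 7, 8, 9, 10, 11, 12, 13. That is one component of size 9.
Total: 2 components.

2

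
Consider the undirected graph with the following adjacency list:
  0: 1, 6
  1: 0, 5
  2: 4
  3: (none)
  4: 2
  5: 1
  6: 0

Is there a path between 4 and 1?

No

The component containing 4 is {2, 4}, and 1 is not in it.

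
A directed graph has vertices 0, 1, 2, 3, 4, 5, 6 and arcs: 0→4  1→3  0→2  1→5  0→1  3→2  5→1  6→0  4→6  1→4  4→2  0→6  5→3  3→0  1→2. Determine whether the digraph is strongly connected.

No

There is no directed path from 2 to 1, so the graph is not strongly connected.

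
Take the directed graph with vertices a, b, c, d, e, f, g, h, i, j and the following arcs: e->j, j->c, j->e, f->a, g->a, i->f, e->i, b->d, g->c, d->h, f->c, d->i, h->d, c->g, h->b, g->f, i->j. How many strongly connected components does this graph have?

{c, f, g} are all mutually reachable — one SCC of size 3.
{e, i, j} are all mutually reachable — one SCC of size 3.
{b, d, h} are all mutually reachable — one SCC of size 3.
{a} is an SCC by itself.
That gives 4 strongly connected components.

4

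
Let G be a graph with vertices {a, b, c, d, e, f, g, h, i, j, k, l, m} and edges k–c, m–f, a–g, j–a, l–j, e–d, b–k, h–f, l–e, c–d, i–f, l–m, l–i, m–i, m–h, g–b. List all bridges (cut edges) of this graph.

none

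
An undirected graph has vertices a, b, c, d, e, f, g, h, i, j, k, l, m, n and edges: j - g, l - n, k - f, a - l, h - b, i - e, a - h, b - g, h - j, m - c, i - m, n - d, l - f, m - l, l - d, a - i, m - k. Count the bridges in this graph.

3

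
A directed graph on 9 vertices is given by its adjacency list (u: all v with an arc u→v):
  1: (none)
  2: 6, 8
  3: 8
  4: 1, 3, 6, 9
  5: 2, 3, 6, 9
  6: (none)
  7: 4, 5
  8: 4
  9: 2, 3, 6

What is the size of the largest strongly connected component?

{2, 3, 4, 8, 9} are all mutually reachable — one SCC of size 5.
{7} is an SCC by itself.
{5} is an SCC by itself.
{1} is an SCC by itself.
{6} is an SCC by itself.
The largest has 5 vertices.

5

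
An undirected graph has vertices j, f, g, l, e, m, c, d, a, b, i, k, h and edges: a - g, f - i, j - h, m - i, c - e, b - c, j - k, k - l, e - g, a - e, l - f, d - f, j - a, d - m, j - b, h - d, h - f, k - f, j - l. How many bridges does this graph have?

The edges on the cycle j-b-c-e-g-a-j are not bridges since each lies on that cycle.
Every edge lies on some cycle, so there are no bridges.

0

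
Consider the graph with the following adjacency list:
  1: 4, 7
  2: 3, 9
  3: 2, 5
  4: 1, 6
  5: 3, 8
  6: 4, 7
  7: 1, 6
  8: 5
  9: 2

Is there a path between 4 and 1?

From 4 we can reach 1, 4, 6, 7, which includes 1.

Yes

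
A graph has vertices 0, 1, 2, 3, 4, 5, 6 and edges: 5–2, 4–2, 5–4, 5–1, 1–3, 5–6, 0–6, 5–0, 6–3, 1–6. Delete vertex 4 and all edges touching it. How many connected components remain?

1

With 4 gone, the remaining components are: {0, 1, 2, 3, 5, 6}.
That is 1 component.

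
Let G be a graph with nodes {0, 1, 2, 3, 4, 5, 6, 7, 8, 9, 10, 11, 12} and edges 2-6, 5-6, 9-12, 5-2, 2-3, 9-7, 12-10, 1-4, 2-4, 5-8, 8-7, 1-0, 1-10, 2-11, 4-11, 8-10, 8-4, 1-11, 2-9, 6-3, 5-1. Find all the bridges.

The edges on the cycle 5-2-9-7-8-5 are not bridges since each lies on that cycle.
But removing 0-1 disconnects 0 from 1 — this is a bridge.

0-1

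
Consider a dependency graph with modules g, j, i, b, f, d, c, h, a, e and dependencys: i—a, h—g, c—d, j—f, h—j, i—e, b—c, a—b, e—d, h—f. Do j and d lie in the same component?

The component containing j is {f, g, h, j}, and d is not in it.

No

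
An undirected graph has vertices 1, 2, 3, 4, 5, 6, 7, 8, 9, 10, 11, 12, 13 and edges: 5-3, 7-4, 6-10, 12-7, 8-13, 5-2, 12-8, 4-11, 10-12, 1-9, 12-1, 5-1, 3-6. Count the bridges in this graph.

7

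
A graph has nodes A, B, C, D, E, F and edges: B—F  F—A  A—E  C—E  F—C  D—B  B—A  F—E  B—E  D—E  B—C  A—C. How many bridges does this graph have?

0

The edges on the cycle B-F-C-A-B are not bridges since each lies on that cycle.
Every edge lies on some cycle, so there are no bridges.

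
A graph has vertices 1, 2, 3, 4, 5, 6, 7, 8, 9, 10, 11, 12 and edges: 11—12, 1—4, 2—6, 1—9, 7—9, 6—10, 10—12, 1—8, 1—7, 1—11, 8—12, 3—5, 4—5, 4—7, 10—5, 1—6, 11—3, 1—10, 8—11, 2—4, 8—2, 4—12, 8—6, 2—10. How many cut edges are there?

0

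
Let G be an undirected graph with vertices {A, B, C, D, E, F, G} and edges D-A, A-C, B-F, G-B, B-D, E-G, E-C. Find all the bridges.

The edges on the cycle E-G-B-D-A-C-E are not bridges since each lies on that cycle.
But removing B-F disconnects B from F — this is a bridge.

B-F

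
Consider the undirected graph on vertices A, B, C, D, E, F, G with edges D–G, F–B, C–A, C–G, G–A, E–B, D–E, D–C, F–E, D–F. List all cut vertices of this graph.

Removing D increases the component count from 1 to 2, so D is a cut vertex.
By contrast removing G leaves 1 component; it is not a cut vertex. No other vertex is a cut vertex either.

D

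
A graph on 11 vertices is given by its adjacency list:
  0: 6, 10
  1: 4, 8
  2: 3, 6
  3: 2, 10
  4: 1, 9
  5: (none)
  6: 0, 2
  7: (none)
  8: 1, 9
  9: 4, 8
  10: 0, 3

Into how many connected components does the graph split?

7 is isolated — a component by itself.
5 is isolated — a component by itself.
Starting from 1 we can reach 1, 4, 8, 9. That is one component of size 4.
Starting from 0 we can reach 0, 2, 3, 6, 10. That is one component of size 5.
Total: 4 components.

4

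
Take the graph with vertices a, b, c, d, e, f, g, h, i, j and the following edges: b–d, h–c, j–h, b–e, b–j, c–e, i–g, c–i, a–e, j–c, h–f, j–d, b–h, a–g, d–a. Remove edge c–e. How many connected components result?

1

c and e are still connected via c-j-b-e, so the component count stays at 1.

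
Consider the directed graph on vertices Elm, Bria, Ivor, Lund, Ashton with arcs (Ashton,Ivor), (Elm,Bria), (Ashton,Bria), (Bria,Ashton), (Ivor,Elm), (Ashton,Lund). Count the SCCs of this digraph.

2

{Elm, Bria, Ivor, Ashton} are all mutually reachable — one SCC of size 4.
{Lund} is an SCC by itself.
That gives 2 strongly connected components.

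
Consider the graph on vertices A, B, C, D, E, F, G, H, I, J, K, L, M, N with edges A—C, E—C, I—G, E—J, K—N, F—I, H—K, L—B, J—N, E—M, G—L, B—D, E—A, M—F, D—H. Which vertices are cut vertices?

E

Removing E increases the component count from 1 to 2, so E is a cut vertex.
By contrast removing F leaves 1 component; it is not a cut vertex. No other vertex is a cut vertex either.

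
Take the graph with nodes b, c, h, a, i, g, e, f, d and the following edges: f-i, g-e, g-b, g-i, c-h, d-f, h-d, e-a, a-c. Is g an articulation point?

Deleting g raises the number of components from 1 to 2, so g is a cut vertex.

Yes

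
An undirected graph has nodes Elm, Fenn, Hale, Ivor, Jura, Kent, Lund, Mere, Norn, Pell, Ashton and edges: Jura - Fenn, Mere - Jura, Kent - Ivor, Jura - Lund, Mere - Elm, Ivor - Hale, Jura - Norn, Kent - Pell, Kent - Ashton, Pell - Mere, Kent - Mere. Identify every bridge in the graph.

The edges on the cycle Kent-Pell-Mere-Kent are not bridges since each lies on that cycle.
But removing Jura - Fenn disconnects Jura from Fenn; removing Mere - Jura disconnects Mere from Jura; removing Lund - Jura disconnects Lund from Jura; removing Mere - Elm disconnects Mere from Elm — these are bridges.
In total 8 edges are bridges.

Ashton-Kent, Elm-Mere, Fenn-Jura, Hale-Ivor, Ivor-Kent, Jura-Lund, Jura-Mere, Jura-Norn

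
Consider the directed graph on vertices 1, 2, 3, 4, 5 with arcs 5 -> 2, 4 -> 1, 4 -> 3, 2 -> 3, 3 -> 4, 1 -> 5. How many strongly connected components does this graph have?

{1, 2, 3, 4, 5} are all mutually reachable — one SCC of size 5.
That gives 1 strongly connected component.

1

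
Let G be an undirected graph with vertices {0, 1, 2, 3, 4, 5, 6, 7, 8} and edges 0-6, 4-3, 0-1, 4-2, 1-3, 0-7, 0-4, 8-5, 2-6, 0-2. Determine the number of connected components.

2

Starting from 5 we can reach 5, 8. That is one component of size 2.
Starting from 0 we can reach 0, 1, 2, 3, 4, 6, 7. That is one component of size 7.
Total: 2 components.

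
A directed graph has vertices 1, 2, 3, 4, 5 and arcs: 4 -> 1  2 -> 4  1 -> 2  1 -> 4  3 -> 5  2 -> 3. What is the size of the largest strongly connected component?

3

{1, 2, 4} are all mutually reachable — one SCC of size 3.
{3} is an SCC by itself.
{5} is an SCC by itself.
The largest has 3 vertices.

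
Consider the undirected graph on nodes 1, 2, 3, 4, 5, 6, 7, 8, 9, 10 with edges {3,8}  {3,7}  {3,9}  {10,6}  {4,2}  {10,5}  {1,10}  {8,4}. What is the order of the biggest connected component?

Starting from 1 we can reach 1, 5, 6, 10. That is one component of size 4.
Starting from 2 we can reach 2, 3, 4, 7, 8, 9. That is one component of size 6.
The largest has 6 vertices.

6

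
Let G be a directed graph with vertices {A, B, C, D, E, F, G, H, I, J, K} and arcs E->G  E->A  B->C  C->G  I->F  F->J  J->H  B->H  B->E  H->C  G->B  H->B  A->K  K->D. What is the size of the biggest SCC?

{B, C, E, G, H} are all mutually reachable — one SCC of size 5.
{D} is an SCC by itself.
{F} is an SCC by itself.
{J} is an SCC by itself.
{K} is an SCC by itself.
(and 2 more singleton SCCs)
The largest has 5 vertices.

5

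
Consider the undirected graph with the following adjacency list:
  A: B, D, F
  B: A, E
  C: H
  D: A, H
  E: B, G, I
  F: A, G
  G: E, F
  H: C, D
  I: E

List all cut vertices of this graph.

A, D, E, H

Removing A increases the component count from 1 to 2, so A is a cut vertex.
Removing D increases the component count from 1 to 2, so D is a cut vertex.
Removing E increases the component count from 1 to 2, so E is a cut vertex.
Likewise H is a cut vertex.
By contrast removing I leaves 1 component; it is not a cut vertex. No other vertex is a cut vertex either.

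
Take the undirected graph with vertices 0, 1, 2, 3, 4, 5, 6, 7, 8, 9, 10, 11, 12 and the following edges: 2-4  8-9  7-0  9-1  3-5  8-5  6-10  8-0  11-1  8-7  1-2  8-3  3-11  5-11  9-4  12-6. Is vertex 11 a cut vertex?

Deleting 11 leaves 2 components (was 2), so 11 is not a cut vertex.

No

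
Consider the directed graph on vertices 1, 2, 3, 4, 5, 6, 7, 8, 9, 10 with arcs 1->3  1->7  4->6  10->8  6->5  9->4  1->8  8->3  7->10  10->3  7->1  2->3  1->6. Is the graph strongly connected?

No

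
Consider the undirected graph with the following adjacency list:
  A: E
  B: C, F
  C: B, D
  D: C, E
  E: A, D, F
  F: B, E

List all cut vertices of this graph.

Removing E increases the component count from 1 to 2, so E is a cut vertex.
By contrast removing F leaves 1 component; it is not a cut vertex. No other vertex is a cut vertex either.

E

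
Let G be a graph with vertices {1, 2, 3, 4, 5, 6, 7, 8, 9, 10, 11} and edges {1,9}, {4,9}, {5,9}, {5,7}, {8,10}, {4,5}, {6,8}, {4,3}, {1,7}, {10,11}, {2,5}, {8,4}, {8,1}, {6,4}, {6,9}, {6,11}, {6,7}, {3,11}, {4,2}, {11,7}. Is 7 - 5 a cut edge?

No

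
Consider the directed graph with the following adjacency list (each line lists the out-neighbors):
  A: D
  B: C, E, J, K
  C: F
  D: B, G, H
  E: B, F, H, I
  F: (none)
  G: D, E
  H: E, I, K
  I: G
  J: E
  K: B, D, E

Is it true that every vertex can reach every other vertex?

No

There is no directed path from B to A, so the graph is not strongly connected.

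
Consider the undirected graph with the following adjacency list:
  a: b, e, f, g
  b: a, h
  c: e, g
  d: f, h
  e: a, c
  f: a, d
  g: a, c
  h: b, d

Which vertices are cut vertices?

Removing a increases the component count from 1 to 2, so a is a cut vertex.
By contrast removing f leaves 1 component; it is not a cut vertex. No other vertex is a cut vertex either.

a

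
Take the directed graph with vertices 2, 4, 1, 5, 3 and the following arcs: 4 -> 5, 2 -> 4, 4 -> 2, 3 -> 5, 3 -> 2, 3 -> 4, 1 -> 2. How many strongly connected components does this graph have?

4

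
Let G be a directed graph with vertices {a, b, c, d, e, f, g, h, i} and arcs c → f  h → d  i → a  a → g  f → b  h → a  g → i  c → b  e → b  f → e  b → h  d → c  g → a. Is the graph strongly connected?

No

There is no directed path from i to h, so the graph is not strongly connected.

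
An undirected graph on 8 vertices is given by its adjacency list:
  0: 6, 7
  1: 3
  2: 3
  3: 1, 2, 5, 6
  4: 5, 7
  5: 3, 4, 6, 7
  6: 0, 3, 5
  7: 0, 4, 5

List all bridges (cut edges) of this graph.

1-3, 2-3

The edges on the cycle 3-6-5-3 are not bridges since each lies on that cycle.
But removing 1-3 disconnects 1 from 3; removing 3-2 disconnects 3 from 2 — these are bridges.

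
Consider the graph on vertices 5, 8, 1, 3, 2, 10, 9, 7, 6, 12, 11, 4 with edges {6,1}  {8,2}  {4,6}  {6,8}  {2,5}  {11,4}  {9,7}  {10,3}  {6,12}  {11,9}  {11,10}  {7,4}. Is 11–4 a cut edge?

No

After removing 11–4, the path 11-9-7-4 still connects them, so the edge is not a bridge.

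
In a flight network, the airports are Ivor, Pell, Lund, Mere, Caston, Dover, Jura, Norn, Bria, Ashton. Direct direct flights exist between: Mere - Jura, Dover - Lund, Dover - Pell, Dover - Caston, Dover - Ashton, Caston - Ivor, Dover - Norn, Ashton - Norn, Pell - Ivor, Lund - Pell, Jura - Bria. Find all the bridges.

The edges on the cycle Dover-Ashton-Norn-Dover are not bridges since each lies on that cycle.
But removing Jura - Bria disconnects Jura from Bria; removing Jura - Mere disconnects Jura from Mere — these are bridges.

Bria-Jura, Jura-Mere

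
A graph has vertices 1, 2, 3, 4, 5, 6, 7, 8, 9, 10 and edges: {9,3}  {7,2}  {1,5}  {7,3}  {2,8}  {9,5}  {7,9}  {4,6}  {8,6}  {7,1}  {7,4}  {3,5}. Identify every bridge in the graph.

none

The edges on the cycle 7-2-8-6-4-7 are not bridges since each lies on that cycle.
Every edge lies on some cycle, so there are no bridges.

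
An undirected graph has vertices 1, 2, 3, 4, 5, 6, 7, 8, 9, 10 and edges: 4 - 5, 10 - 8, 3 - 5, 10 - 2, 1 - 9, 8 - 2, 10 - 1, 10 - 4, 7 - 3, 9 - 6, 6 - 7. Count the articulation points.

Removing 10 increases the component count from 1 to 2, so 10 is a cut vertex.
By contrast removing 3 leaves 1 component; it is not a cut vertex. No other vertex is a cut vertex either.

1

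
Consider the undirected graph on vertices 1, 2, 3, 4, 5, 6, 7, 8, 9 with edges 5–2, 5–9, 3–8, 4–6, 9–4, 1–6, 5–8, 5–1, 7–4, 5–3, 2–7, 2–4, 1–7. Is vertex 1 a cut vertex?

Deleting 1 leaves 1 component (was 1) (its neighbors 5, 6, 7 remain connected to each other), so 1 is not a cut vertex.

No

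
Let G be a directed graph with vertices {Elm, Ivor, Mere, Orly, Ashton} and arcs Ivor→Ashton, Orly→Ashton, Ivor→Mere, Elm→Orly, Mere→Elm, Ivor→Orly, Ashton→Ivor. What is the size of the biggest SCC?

5

{Elm, Ivor, Mere, Orly, Ashton} are all mutually reachable — one SCC of size 5.
The largest has 5 vertices.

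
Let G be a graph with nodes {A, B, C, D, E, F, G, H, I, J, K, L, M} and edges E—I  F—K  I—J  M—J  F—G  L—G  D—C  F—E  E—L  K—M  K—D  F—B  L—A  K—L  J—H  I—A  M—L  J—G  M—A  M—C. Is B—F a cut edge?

Yes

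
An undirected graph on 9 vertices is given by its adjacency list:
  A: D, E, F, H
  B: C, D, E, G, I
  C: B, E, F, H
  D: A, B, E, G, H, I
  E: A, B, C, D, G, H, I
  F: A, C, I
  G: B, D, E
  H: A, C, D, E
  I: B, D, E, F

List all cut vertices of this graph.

none

Removing D, for instance, still leaves 1 component. No single vertex removal increases the component count — the graph has no articulation points.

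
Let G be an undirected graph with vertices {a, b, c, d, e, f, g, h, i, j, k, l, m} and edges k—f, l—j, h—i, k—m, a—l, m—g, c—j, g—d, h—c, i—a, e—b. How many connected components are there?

3

Starting from b we can reach b, e. That is one component of size 2.
Starting from d we can reach d, f, g, k, m. That is one component of size 5.
Starting from a we can reach a, c, h, i, j, l. That is one component of size 6.
Total: 3 components.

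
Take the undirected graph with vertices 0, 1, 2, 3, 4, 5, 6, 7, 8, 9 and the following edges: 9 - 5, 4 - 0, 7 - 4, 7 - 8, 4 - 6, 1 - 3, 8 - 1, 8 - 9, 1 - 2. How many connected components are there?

Starting from 0 we can reach 0, 1, 2, 3, 4, 5, 6, 7, 8, 9. That is one component of size 10.
Total: 1 component.

1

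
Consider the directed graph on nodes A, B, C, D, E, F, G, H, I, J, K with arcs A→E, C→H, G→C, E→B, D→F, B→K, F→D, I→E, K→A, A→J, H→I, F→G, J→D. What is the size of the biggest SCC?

11

{A, B, C, D, E, F, G, H, I, J, K} are all mutually reachable — one SCC of size 11.
The largest has 11 vertices.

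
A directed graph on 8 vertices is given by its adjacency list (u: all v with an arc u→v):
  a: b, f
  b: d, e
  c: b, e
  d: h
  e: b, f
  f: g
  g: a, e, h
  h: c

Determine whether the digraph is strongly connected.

Yes

From a we can reach every vertex (a, b, c, d, e, f, g, h), and every vertex can reach a (a, b, c, d, e, f, g, h). So the whole graph is one strongly connected component.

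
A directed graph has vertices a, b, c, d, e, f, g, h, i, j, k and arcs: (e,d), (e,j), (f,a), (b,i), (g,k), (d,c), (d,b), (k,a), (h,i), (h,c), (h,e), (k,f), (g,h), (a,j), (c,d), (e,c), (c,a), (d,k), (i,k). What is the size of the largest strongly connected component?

{c, d} are all mutually reachable — one SCC of size 2.
{i} is an SCC by itself.
{g} is an SCC by itself.
{k} is an SCC by itself.
{f} is an SCC by itself.
(and 5 more singleton SCCs)
The largest has 2 vertices.

2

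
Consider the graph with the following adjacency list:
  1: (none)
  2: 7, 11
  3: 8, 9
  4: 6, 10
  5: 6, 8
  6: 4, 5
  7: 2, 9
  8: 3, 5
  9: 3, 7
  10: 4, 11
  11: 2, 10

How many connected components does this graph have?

2

1 is isolated — a component by itself.
Starting from 2 we can reach 2, 3, 4, 5, 6, 7, 8, 9, 10, 11. That is one component of size 10.
Total: 2 components.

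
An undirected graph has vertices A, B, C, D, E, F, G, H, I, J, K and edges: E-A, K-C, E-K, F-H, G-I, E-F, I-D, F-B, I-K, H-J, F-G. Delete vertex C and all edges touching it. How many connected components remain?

With C gone, the remaining components are: {A, B, D, E, F, G, H, I, J, K}.
That is 1 component.

1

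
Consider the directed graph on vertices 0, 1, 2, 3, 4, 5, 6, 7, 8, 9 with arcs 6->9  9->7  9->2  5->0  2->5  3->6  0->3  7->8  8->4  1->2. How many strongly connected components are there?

5

{0, 2, 3, 5, 6, 9} are all mutually reachable — one SCC of size 6.
{7} is an SCC by itself.
{8} is an SCC by itself.
{4} is an SCC by itself.
{1} is an SCC by itself.
That gives 5 strongly connected components.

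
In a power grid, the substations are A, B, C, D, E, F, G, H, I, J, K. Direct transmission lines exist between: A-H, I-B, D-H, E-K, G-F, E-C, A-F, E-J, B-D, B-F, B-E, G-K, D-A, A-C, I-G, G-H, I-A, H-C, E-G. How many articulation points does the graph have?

Removing E increases the component count from 1 to 2, so E is a cut vertex.
By contrast removing K leaves 1 component; it is not a cut vertex. No other vertex is a cut vertex either.

1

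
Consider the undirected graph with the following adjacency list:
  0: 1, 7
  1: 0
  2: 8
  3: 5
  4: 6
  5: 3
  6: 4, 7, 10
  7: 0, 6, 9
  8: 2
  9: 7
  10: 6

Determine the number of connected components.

3

Starting from 2 we can reach 2, 8. That is one component of size 2.
Starting from 3 we can reach 3, 5. That is one component of size 2.
Starting from 0 we can reach 0, 1, 4, 6, 7, 9, 10. That is one component of size 7.
Total: 3 components.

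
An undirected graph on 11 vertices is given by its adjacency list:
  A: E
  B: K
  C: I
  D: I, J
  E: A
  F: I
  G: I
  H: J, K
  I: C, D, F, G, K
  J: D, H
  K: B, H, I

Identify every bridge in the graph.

A-E, B-K, C-I, F-I, G-I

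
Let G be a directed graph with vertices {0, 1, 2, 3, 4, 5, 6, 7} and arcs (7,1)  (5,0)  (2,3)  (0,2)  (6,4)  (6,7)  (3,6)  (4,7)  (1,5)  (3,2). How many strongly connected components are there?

1

{0, 1, 2, 3, 4, 5, 6, 7} are all mutually reachable — one SCC of size 8.
That gives 1 strongly connected component.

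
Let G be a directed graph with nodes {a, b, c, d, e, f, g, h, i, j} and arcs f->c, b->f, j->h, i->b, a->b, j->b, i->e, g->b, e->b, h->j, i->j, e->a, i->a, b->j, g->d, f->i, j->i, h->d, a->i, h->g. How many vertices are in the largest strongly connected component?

{a, b, e, f, g, h, i, j} are all mutually reachable — one SCC of size 8.
{c} is an SCC by itself.
{d} is an SCC by itself.
The largest has 8 vertices.

8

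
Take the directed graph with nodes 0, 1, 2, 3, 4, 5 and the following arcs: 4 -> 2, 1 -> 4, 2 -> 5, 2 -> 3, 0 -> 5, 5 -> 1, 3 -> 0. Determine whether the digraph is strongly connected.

Yes

From 4 we can reach every vertex (0, 1, 2, 3, 4, 5), and every vertex can reach 4 (0, 1, 2, 3, 4, 5). So the whole graph is one strongly connected component.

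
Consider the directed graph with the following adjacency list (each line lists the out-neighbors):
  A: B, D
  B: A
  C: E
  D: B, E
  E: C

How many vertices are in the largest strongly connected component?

3

{A, B, D} are all mutually reachable — one SCC of size 3.
{C, E} are all mutually reachable — one SCC of size 2.
The largest has 3 vertices.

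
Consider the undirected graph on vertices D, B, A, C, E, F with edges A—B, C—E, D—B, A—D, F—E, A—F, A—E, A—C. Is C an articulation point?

Deleting C leaves 1 component (was 1) (its neighbors A, E remain connected to each other), so C is not a cut vertex.

No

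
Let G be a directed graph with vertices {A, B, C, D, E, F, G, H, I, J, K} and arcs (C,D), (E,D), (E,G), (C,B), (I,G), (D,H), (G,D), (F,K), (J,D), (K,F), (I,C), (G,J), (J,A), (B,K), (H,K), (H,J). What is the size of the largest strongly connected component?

{D, H, J} are all mutually reachable — one SCC of size 3.
{F, K} are all mutually reachable — one SCC of size 2.
{E} is an SCC by itself.
{G} is an SCC by itself.
{I} is an SCC by itself.
(and 3 more singleton SCCs)
The largest has 3 vertices.

3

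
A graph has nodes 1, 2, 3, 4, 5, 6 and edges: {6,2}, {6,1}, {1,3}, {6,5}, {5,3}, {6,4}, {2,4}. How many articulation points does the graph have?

1

Removing 6 increases the component count from 1 to 2, so 6 is a cut vertex.
By contrast removing 4 leaves 1 component; it is not a cut vertex. No other vertex is a cut vertex either.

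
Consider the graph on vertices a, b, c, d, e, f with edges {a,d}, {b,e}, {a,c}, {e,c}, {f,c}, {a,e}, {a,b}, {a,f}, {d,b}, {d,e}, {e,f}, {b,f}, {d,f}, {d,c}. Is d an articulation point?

No

Deleting d leaves 1 component (was 1) (its neighbors a, b, c, e, f remain connected to each other), so d is not a cut vertex.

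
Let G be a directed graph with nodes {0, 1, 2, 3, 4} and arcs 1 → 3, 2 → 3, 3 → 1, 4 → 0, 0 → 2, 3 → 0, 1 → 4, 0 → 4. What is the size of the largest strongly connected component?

5

{0, 1, 2, 3, 4} are all mutually reachable — one SCC of size 5.
The largest has 5 vertices.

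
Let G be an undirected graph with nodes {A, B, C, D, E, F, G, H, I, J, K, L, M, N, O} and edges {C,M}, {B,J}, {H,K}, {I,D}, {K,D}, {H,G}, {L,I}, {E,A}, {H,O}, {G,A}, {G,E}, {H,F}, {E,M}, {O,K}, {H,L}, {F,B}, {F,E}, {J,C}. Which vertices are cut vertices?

H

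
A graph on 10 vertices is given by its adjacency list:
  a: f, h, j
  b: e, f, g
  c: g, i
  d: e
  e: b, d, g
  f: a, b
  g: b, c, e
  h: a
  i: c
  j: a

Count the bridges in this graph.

The edges on the cycle e-b-g-e are not bridges since each lies on that cycle.
But removing h-a disconnects h from a; removing e-d disconnects e from d; removing g-c disconnects g from c; removing f-a disconnects f from a — these are bridges.
In total 7 edges are bridges.

7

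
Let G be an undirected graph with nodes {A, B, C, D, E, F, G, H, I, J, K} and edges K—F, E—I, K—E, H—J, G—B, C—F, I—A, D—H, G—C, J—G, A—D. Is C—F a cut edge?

After removing C—F, the path C-G-J-H-D-A-I-E-K-F still connects them, so the edge is not a bridge.

No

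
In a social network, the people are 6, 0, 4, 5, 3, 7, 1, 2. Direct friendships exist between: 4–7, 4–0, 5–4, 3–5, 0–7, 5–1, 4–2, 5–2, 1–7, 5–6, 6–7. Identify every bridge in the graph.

The edges on the cycle 5-1-7-0-4-5 are not bridges since each lies on that cycle.
But removing 5–3 disconnects 5 from 3 — this is a bridge.

3-5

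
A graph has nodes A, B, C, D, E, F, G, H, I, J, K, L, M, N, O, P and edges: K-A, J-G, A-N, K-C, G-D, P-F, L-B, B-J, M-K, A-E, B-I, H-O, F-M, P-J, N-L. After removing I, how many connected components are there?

2

With I gone, the remaining components are: {H, O}; {A, B, C, D, E, F, G, J, K, L, M, N, P}.
That is 2 components.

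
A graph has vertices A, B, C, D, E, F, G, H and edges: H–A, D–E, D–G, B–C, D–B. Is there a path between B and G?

From B we can reach B, C, D, E, G, which includes G.

Yes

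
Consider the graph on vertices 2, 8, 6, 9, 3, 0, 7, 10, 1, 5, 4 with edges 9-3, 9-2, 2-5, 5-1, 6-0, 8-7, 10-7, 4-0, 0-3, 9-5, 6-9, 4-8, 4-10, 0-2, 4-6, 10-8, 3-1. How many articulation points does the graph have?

1

Removing 4 increases the component count from 1 to 2, so 4 is a cut vertex.
By contrast removing 9 leaves 1 component; it is not a cut vertex. No other vertex is a cut vertex either.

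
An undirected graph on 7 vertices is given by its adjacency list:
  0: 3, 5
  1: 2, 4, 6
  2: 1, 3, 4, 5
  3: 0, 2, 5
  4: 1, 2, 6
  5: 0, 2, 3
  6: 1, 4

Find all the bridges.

none

The edges on the cycle 2-3-0-5-2 are not bridges since each lies on that cycle.
Every edge lies on some cycle, so there are no bridges.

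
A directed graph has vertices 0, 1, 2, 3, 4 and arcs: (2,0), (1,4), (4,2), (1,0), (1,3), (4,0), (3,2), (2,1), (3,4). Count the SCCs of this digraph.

{1, 2, 3, 4} are all mutually reachable — one SCC of size 4.
{0} is an SCC by itself.
That gives 2 strongly connected components.

2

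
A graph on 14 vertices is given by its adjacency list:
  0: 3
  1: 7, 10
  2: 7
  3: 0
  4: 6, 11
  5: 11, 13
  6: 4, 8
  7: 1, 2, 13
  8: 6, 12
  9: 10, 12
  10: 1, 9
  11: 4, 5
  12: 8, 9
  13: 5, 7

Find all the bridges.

0-3, 2-7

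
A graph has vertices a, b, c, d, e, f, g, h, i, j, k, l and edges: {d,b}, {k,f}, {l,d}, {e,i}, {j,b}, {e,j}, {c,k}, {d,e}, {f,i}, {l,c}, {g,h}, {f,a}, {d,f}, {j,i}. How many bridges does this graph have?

2

The edges on the cycle l-c-k-f-d-l are not bridges since each lies on that cycle.
But removing g - h disconnects g from h; removing f - a disconnects f from a — these are bridges.
That makes 2 bridges.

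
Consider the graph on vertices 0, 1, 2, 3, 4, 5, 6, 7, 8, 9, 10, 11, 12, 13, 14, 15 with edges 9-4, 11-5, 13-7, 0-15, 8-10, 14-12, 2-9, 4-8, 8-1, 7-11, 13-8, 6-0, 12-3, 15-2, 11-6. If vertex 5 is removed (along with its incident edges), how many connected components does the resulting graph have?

With 5 gone, the remaining components are: {3, 12, 14}; {0, 1, 2, 4, 6, 7, 8, 9, 10, 11, 13, 15}.
That is 2 components.

2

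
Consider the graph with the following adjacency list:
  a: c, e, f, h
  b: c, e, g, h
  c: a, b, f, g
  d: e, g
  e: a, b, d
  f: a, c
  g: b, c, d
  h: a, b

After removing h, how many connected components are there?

1

With h gone, the remaining components are: {a, b, c, d, e, f, g}.
That is 1 component.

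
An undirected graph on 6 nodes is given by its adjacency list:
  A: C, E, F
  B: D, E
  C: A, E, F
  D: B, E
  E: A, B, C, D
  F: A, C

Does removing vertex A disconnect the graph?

Deleting A leaves 1 component (was 1) (its neighbors C, E, F remain connected to each other), so A is not a cut vertex.

No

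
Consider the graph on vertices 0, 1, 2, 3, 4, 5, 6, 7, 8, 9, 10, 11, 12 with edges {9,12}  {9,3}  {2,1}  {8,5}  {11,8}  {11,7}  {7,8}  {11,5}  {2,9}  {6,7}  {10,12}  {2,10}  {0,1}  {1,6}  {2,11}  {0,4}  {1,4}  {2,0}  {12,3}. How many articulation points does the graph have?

Removing 2 increases the component count from 1 to 2, so 2 is a cut vertex.
By contrast removing 0 leaves 1 component; it is not a cut vertex. No other vertex is a cut vertex either.

1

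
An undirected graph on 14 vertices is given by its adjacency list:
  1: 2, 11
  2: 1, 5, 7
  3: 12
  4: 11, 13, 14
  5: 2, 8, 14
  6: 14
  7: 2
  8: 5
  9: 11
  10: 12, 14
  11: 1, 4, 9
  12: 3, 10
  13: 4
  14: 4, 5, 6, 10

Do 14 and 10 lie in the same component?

From 14 we can reach 1, 2, 3, 4, 5, 6, 7, 8, 9, 10, 11, 12, 13, 14, which includes 10.

Yes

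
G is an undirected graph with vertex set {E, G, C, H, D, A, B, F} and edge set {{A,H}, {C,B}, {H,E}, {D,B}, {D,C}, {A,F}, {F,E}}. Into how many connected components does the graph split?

3

G is isolated — a component by itself.
Starting from B we can reach B, C, D. That is one component of size 3.
Starting from A we can reach A, E, F, H. That is one component of size 4.
Total: 3 components.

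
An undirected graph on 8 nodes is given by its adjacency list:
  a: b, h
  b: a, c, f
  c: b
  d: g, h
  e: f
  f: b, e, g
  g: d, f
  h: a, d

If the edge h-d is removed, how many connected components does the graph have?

h and d are still connected via h-a-b-f-g-d, so the component count stays at 1.

1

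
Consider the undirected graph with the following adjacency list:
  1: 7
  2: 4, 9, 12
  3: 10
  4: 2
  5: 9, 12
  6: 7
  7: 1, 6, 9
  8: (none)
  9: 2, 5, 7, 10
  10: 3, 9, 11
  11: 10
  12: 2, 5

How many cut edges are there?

The edges on the cycle 2-9-5-12-2 are not bridges since each lies on that cycle.
But removing 9-7 disconnects 9 from 7; removing 7-1 disconnects 7 from 1; removing 11-10 disconnects 11 from 10; removing 6-7 disconnects 6 from 7 — these are bridges.
In total 7 edges are bridges.

7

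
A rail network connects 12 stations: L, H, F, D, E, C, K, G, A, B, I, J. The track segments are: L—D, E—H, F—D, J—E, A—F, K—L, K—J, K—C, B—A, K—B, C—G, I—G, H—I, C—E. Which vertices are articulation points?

K

Removing K increases the component count from 1 to 2, so K is a cut vertex.
By contrast removing A leaves 1 component; it is not a cut vertex. No other vertex is a cut vertex either.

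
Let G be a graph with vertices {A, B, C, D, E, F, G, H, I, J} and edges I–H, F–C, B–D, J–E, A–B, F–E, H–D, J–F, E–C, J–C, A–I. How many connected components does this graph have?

G is isolated — a component by itself.
Starting from C we can reach C, E, F, J. That is one component of size 4.
Starting from A we can reach A, B, D, H, I. That is one component of size 5.
Total: 3 components.

3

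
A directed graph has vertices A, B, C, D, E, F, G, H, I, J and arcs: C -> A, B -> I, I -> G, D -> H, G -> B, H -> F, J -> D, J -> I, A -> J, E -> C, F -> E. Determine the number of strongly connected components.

2

{A, C, D, E, F, H, J} are all mutually reachable — one SCC of size 7.
{B, G, I} are all mutually reachable — one SCC of size 3.
That gives 2 strongly connected components.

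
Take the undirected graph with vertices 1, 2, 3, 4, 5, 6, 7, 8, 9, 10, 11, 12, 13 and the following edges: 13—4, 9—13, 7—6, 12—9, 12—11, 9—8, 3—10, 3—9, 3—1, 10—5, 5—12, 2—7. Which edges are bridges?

1-3, 11-12, 13-4, 13-9, 2-7, 6-7, 8-9

The edges on the cycle 3-10-5-12-9-3 are not bridges since each lies on that cycle.
But removing 3—1 disconnects 3 from 1; removing 11—12 disconnects 11 from 12; removing 7—6 disconnects 7 from 6; removing 9—8 disconnects 9 from 8 — these are bridges.
In total 7 edges are bridges.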